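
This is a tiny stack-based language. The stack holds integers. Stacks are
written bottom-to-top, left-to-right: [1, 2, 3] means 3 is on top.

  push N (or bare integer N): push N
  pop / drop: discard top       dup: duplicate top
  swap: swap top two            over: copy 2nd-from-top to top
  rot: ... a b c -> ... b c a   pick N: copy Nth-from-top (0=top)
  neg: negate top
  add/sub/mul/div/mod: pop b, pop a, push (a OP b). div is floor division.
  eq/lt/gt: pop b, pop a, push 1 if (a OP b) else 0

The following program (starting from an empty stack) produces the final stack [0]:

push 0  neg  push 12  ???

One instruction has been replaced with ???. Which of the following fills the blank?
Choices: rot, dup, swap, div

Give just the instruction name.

Stack before ???: [0, 12]
Stack after ???:  [0]
Checking each choice:
  rot: stack underflow (need 3, have 2)
  dup: produces [0, 12, 12]
  swap: produces [12, 0]
  div: MATCH


Answer: div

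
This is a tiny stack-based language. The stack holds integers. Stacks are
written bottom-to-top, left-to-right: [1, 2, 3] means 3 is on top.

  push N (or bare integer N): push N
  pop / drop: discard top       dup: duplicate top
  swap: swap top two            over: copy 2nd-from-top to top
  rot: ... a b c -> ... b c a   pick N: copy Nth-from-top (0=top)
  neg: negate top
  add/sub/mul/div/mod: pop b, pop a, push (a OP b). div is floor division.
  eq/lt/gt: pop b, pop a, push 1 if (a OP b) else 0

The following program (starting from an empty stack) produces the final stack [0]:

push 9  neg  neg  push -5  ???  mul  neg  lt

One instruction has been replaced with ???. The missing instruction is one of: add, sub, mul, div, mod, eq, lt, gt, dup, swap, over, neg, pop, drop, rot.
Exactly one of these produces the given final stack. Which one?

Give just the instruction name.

Answer: dup

Derivation:
Stack before ???: [9, -5]
Stack after ???:  [9, -5, -5]
The instruction that transforms [9, -5] -> [9, -5, -5] is: dup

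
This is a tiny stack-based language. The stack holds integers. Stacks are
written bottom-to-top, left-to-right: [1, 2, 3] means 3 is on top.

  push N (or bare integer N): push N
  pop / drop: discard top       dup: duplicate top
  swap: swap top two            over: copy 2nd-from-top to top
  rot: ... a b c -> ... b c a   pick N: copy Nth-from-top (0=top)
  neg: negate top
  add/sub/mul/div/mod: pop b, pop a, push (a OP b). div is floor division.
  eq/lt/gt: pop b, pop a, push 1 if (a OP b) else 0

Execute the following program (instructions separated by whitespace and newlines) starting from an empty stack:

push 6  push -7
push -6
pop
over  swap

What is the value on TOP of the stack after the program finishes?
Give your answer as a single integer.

After 'push 6': [6]
After 'push -7': [6, -7]
After 'push -6': [6, -7, -6]
After 'pop': [6, -7]
After 'over': [6, -7, 6]
After 'swap': [6, 6, -7]

Answer: -7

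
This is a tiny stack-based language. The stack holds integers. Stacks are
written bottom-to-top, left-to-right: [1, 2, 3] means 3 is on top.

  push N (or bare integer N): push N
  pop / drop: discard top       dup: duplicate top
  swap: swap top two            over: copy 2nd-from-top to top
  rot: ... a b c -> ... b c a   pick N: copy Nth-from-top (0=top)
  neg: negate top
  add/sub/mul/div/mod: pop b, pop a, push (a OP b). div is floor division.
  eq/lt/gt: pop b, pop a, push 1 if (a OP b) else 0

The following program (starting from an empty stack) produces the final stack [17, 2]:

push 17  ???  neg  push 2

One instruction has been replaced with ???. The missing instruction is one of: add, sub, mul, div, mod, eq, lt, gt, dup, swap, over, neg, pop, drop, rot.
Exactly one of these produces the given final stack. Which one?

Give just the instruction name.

Answer: neg

Derivation:
Stack before ???: [17]
Stack after ???:  [-17]
The instruction that transforms [17] -> [-17] is: neg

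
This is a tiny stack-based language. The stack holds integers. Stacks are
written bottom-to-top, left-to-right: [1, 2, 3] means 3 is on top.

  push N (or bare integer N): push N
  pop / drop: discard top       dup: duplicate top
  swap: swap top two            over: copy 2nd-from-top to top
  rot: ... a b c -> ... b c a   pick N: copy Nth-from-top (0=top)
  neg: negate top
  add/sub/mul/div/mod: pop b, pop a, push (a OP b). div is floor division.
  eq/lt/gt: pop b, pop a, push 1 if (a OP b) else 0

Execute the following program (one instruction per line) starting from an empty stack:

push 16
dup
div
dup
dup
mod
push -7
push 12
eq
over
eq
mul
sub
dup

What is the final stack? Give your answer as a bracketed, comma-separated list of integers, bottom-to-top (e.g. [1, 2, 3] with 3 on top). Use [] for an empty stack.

After 'push 16': [16]
After 'dup': [16, 16]
After 'div': [1]
After 'dup': [1, 1]
After 'dup': [1, 1, 1]
After 'mod': [1, 0]
After 'push -7': [1, 0, -7]
After 'push 12': [1, 0, -7, 12]
After 'eq': [1, 0, 0]
After 'over': [1, 0, 0, 0]
After 'eq': [1, 0, 1]
After 'mul': [1, 0]
After 'sub': [1]
After 'dup': [1, 1]

Answer: [1, 1]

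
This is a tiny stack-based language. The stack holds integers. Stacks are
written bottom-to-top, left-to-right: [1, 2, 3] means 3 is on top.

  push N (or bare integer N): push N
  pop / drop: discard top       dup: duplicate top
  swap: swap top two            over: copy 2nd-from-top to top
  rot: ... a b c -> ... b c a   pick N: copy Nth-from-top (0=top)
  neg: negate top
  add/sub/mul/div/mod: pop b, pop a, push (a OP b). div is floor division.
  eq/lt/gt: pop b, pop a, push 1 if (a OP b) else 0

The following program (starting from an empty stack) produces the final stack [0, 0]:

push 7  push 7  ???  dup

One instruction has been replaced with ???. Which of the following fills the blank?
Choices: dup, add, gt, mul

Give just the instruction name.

Answer: gt

Derivation:
Stack before ???: [7, 7]
Stack after ???:  [0]
Checking each choice:
  dup: produces [7, 7, 7, 7]
  add: produces [14, 14]
  gt: MATCH
  mul: produces [49, 49]


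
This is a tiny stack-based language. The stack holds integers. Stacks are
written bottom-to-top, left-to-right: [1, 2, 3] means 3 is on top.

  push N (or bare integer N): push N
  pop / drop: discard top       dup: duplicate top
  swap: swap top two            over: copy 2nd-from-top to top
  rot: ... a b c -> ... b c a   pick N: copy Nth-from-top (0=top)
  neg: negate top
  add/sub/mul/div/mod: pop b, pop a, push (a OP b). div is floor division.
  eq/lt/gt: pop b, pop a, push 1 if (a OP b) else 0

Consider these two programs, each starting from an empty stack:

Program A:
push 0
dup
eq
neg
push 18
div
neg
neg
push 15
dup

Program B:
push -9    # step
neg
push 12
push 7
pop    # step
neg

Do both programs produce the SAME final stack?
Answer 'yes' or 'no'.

Answer: no

Derivation:
Program A trace:
  After 'push 0': [0]
  After 'dup': [0, 0]
  After 'eq': [1]
  After 'neg': [-1]
  After 'push 18': [-1, 18]
  After 'div': [-1]
  After 'neg': [1]
  After 'neg': [-1]
  After 'push 15': [-1, 15]
  After 'dup': [-1, 15, 15]
Program A final stack: [-1, 15, 15]

Program B trace:
  After 'push -9': [-9]
  After 'neg': [9]
  After 'push 12': [9, 12]
  After 'push 7': [9, 12, 7]
  After 'pop': [9, 12]
  After 'neg': [9, -12]
Program B final stack: [9, -12]
Same: no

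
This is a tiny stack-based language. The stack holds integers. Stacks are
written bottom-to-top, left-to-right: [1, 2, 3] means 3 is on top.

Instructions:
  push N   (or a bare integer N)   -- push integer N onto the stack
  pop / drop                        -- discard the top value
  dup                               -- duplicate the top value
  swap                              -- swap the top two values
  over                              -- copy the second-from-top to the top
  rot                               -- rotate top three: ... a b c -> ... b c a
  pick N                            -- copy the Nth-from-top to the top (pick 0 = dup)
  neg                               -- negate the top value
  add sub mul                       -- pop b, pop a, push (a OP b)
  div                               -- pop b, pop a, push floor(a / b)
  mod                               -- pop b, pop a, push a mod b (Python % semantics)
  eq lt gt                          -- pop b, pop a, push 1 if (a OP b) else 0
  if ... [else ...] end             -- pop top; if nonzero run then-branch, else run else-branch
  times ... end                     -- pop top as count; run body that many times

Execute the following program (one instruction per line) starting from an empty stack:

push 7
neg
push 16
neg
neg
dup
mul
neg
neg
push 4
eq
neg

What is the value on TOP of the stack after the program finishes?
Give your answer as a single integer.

After 'push 7': [7]
After 'neg': [-7]
After 'push 16': [-7, 16]
After 'neg': [-7, -16]
After 'neg': [-7, 16]
After 'dup': [-7, 16, 16]
After 'mul': [-7, 256]
After 'neg': [-7, -256]
After 'neg': [-7, 256]
After 'push 4': [-7, 256, 4]
After 'eq': [-7, 0]
After 'neg': [-7, 0]

Answer: 0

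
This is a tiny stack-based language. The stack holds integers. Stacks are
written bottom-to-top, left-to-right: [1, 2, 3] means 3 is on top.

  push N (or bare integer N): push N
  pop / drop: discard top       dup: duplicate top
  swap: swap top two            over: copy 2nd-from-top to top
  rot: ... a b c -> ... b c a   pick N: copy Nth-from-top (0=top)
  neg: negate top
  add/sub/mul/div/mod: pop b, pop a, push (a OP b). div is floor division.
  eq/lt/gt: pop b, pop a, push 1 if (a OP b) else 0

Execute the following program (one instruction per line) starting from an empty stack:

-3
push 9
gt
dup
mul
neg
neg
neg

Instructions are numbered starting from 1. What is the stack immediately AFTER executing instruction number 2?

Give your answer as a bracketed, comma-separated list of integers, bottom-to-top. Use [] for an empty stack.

Step 1 ('-3'): [-3]
Step 2 ('push 9'): [-3, 9]

Answer: [-3, 9]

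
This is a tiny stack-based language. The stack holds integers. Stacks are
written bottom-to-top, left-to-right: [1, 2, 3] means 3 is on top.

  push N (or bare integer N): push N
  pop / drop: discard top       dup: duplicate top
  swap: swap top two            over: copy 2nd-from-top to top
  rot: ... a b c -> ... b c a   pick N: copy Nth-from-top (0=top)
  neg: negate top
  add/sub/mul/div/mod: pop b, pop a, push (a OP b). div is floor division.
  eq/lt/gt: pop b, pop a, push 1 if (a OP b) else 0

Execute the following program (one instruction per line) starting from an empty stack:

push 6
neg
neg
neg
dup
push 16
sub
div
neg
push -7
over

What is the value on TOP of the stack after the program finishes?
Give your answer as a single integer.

After 'push 6': [6]
After 'neg': [-6]
After 'neg': [6]
After 'neg': [-6]
After 'dup': [-6, -6]
After 'push 16': [-6, -6, 16]
After 'sub': [-6, -22]
After 'div': [0]
After 'neg': [0]
After 'push -7': [0, -7]
After 'over': [0, -7, 0]

Answer: 0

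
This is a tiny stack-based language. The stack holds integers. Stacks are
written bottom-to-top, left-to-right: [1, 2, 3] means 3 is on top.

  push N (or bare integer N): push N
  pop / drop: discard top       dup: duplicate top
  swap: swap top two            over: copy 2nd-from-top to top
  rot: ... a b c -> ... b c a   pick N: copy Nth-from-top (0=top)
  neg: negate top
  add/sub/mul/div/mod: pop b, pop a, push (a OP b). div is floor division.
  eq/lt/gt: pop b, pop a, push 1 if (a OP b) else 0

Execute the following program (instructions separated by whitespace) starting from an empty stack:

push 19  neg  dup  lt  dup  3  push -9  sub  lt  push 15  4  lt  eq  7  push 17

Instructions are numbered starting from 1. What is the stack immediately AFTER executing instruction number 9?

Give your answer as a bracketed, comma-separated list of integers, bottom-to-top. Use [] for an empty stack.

Step 1 ('push 19'): [19]
Step 2 ('neg'): [-19]
Step 3 ('dup'): [-19, -19]
Step 4 ('lt'): [0]
Step 5 ('dup'): [0, 0]
Step 6 ('3'): [0, 0, 3]
Step 7 ('push -9'): [0, 0, 3, -9]
Step 8 ('sub'): [0, 0, 12]
Step 9 ('lt'): [0, 1]

Answer: [0, 1]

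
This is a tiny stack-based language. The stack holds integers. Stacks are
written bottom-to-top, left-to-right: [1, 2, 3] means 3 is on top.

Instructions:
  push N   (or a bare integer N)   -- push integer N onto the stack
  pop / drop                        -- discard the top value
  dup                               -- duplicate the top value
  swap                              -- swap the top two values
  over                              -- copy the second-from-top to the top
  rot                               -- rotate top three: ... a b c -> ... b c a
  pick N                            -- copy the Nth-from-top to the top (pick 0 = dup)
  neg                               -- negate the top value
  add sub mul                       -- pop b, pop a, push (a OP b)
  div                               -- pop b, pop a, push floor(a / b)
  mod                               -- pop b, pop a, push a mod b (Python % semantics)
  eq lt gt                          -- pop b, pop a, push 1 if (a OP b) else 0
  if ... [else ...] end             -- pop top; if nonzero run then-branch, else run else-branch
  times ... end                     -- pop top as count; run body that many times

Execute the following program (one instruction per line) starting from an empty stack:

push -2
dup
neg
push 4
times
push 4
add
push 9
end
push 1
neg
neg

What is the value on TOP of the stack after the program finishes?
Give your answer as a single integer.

After 'push -2': [-2]
After 'dup': [-2, -2]
After 'neg': [-2, 2]
After 'push 4': [-2, 2, 4]
After 'times': [-2, 2]
After 'push 4': [-2, 2, 4]
After 'add': [-2, 6]
After 'push 9': [-2, 6, 9]
After 'push 4': [-2, 6, 9, 4]
After 'add': [-2, 6, 13]
After 'push 9': [-2, 6, 13, 9]
After 'push 4': [-2, 6, 13, 9, 4]
After 'add': [-2, 6, 13, 13]
After 'push 9': [-2, 6, 13, 13, 9]
After 'push 4': [-2, 6, 13, 13, 9, 4]
After 'add': [-2, 6, 13, 13, 13]
After 'push 9': [-2, 6, 13, 13, 13, 9]
After 'push 1': [-2, 6, 13, 13, 13, 9, 1]
After 'neg': [-2, 6, 13, 13, 13, 9, -1]
After 'neg': [-2, 6, 13, 13, 13, 9, 1]

Answer: 1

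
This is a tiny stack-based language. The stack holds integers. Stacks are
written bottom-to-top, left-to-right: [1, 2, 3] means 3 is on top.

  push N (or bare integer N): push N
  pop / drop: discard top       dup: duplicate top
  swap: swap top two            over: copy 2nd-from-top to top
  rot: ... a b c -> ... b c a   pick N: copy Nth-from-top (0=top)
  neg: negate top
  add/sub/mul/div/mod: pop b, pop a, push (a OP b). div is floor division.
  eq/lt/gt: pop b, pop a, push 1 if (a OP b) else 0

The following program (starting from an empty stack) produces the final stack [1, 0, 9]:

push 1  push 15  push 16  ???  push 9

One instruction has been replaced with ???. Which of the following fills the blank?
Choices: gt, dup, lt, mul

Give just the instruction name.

Stack before ???: [1, 15, 16]
Stack after ???:  [1, 0]
Checking each choice:
  gt: MATCH
  dup: produces [1, 15, 16, 16, 9]
  lt: produces [1, 1, 9]
  mul: produces [1, 240, 9]


Answer: gt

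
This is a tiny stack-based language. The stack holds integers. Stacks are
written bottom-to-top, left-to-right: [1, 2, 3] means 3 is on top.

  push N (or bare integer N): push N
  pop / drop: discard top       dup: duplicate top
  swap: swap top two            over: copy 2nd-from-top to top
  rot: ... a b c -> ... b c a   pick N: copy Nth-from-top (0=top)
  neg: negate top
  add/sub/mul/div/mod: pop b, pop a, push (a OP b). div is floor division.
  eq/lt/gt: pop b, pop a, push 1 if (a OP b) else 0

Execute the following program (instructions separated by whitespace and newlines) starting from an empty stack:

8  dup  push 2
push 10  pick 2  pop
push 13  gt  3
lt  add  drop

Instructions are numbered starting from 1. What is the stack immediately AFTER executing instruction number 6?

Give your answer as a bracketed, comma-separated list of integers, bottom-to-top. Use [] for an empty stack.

Answer: [8, 8, 2, 10]

Derivation:
Step 1 ('8'): [8]
Step 2 ('dup'): [8, 8]
Step 3 ('push 2'): [8, 8, 2]
Step 4 ('push 10'): [8, 8, 2, 10]
Step 5 ('pick 2'): [8, 8, 2, 10, 8]
Step 6 ('pop'): [8, 8, 2, 10]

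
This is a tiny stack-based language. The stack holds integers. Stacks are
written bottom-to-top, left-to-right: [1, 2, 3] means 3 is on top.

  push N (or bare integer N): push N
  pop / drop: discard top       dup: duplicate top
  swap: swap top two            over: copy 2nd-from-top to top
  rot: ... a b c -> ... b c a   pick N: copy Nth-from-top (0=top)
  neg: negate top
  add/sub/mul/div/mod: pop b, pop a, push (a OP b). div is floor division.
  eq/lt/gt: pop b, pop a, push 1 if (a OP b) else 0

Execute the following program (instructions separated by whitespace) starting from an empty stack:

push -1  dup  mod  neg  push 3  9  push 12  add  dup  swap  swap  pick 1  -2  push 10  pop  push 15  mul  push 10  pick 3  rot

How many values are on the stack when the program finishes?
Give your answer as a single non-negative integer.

After 'push -1': stack = [-1] (depth 1)
After 'dup': stack = [-1, -1] (depth 2)
After 'mod': stack = [0] (depth 1)
After 'neg': stack = [0] (depth 1)
After 'push 3': stack = [0, 3] (depth 2)
After 'push 9': stack = [0, 3, 9] (depth 3)
After 'push 12': stack = [0, 3, 9, 12] (depth 4)
After 'add': stack = [0, 3, 21] (depth 3)
After 'dup': stack = [0, 3, 21, 21] (depth 4)
After 'swap': stack = [0, 3, 21, 21] (depth 4)
After 'swap': stack = [0, 3, 21, 21] (depth 4)
After 'pick 1': stack = [0, 3, 21, 21, 21] (depth 5)
After 'push -2': stack = [0, 3, 21, 21, 21, -2] (depth 6)
After 'push 10': stack = [0, 3, 21, 21, 21, -2, 10] (depth 7)
After 'pop': stack = [0, 3, 21, 21, 21, -2] (depth 6)
After 'push 15': stack = [0, 3, 21, 21, 21, -2, 15] (depth 7)
After 'mul': stack = [0, 3, 21, 21, 21, -30] (depth 6)
After 'push 10': stack = [0, 3, 21, 21, 21, -30, 10] (depth 7)
After 'pick 3': stack = [0, 3, 21, 21, 21, -30, 10, 21] (depth 8)
After 'rot': stack = [0, 3, 21, 21, 21, 10, 21, -30] (depth 8)

Answer: 8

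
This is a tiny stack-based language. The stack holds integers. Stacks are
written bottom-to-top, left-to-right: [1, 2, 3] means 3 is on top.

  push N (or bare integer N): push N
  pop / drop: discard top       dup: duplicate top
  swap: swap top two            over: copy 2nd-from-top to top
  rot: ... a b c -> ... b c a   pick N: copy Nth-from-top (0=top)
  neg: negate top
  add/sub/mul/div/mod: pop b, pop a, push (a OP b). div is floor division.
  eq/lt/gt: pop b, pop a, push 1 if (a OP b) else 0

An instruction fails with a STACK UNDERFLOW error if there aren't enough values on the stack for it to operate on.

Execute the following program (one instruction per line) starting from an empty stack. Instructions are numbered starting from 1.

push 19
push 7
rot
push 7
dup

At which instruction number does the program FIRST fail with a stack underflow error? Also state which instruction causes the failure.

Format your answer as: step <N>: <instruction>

Answer: step 3: rot

Derivation:
Step 1 ('push 19'): stack = [19], depth = 1
Step 2 ('push 7'): stack = [19, 7], depth = 2
Step 3 ('rot'): needs 3 value(s) but depth is 2 — STACK UNDERFLOW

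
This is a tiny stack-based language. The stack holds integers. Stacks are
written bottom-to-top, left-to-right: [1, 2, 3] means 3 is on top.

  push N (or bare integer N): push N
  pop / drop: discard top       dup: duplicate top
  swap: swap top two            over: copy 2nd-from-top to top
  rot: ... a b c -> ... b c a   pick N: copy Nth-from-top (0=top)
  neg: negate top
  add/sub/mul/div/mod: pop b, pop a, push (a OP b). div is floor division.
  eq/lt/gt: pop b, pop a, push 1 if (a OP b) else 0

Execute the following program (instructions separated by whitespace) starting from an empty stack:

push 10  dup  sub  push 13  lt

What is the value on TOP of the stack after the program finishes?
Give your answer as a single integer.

After 'push 10': [10]
After 'dup': [10, 10]
After 'sub': [0]
After 'push 13': [0, 13]
After 'lt': [1]

Answer: 1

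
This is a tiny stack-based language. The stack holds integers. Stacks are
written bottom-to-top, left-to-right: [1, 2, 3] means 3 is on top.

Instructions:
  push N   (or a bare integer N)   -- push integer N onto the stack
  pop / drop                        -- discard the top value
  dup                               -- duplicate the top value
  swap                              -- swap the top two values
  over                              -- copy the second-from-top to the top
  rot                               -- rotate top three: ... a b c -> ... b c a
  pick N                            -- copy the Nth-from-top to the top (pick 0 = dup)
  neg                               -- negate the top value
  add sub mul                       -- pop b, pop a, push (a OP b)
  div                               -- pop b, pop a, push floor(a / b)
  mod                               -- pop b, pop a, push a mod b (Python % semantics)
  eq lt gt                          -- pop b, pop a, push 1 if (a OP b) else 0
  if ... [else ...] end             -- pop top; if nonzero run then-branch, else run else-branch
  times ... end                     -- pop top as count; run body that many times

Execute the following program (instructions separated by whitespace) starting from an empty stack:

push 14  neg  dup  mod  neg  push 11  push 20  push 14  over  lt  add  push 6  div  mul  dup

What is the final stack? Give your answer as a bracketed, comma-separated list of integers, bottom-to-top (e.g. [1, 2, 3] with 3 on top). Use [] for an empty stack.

After 'push 14': [14]
After 'neg': [-14]
After 'dup': [-14, -14]
After 'mod': [0]
After 'neg': [0]
After 'push 11': [0, 11]
After 'push 20': [0, 11, 20]
After 'push 14': [0, 11, 20, 14]
After 'over': [0, 11, 20, 14, 20]
After 'lt': [0, 11, 20, 1]
After 'add': [0, 11, 21]
After 'push 6': [0, 11, 21, 6]
After 'div': [0, 11, 3]
After 'mul': [0, 33]
After 'dup': [0, 33, 33]

Answer: [0, 33, 33]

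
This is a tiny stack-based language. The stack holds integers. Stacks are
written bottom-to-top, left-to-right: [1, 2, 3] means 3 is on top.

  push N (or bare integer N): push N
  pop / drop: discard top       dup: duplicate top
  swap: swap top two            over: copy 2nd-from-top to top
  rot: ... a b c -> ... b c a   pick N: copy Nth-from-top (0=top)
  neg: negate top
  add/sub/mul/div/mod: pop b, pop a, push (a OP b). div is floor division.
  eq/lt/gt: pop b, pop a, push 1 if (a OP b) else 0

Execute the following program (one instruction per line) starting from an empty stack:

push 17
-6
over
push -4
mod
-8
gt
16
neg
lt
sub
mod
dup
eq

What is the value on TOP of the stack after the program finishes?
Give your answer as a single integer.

Answer: 1

Derivation:
After 'push 17': [17]
After 'push -6': [17, -6]
After 'over': [17, -6, 17]
After 'push -4': [17, -6, 17, -4]
After 'mod': [17, -6, -3]
After 'push -8': [17, -6, -3, -8]
After 'gt': [17, -6, 1]
After 'push 16': [17, -6, 1, 16]
After 'neg': [17, -6, 1, -16]
After 'lt': [17, -6, 0]
After 'sub': [17, -6]
After 'mod': [-1]
After 'dup': [-1, -1]
After 'eq': [1]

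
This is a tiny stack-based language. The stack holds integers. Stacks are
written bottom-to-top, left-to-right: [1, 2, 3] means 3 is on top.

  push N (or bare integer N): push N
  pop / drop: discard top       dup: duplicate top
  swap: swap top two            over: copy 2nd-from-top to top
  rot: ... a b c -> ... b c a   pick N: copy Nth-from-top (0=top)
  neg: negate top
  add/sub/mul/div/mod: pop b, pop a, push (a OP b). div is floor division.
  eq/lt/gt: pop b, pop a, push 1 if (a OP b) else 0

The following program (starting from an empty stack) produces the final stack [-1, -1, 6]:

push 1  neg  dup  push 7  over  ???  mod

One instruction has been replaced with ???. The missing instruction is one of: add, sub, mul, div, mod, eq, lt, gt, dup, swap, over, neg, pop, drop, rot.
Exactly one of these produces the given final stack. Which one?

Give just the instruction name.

Answer: swap

Derivation:
Stack before ???: [-1, -1, 7, -1]
Stack after ???:  [-1, -1, -1, 7]
The instruction that transforms [-1, -1, 7, -1] -> [-1, -1, -1, 7] is: swap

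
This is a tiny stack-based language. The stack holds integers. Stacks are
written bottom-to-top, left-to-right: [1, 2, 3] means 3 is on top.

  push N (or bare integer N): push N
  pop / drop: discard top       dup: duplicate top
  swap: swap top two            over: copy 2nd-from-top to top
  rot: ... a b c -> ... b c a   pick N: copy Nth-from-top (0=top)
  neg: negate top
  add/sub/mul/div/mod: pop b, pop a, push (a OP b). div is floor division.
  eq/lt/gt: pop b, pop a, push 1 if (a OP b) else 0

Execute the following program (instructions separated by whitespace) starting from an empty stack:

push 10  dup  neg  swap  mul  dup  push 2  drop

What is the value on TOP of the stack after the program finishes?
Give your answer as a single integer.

Answer: -100

Derivation:
After 'push 10': [10]
After 'dup': [10, 10]
After 'neg': [10, -10]
After 'swap': [-10, 10]
After 'mul': [-100]
After 'dup': [-100, -100]
After 'push 2': [-100, -100, 2]
After 'drop': [-100, -100]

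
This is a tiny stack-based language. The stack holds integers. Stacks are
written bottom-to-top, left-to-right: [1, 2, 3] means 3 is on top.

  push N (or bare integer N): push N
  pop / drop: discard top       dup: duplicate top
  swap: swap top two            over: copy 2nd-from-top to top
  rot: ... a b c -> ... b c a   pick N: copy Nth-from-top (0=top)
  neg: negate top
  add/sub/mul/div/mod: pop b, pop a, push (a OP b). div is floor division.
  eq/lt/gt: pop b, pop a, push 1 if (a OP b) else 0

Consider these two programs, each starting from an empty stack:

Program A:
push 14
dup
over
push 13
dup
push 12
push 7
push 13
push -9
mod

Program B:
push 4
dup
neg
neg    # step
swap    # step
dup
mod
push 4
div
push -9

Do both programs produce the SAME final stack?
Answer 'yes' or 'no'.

Answer: no

Derivation:
Program A trace:
  After 'push 14': [14]
  After 'dup': [14, 14]
  After 'over': [14, 14, 14]
  After 'push 13': [14, 14, 14, 13]
  After 'dup': [14, 14, 14, 13, 13]
  After 'push 12': [14, 14, 14, 13, 13, 12]
  After 'push 7': [14, 14, 14, 13, 13, 12, 7]
  After 'push 13': [14, 14, 14, 13, 13, 12, 7, 13]
  After 'push -9': [14, 14, 14, 13, 13, 12, 7, 13, -9]
  After 'mod': [14, 14, 14, 13, 13, 12, 7, -5]
Program A final stack: [14, 14, 14, 13, 13, 12, 7, -5]

Program B trace:
  After 'push 4': [4]
  After 'dup': [4, 4]
  After 'neg': [4, -4]
  After 'neg': [4, 4]
  After 'swap': [4, 4]
  After 'dup': [4, 4, 4]
  After 'mod': [4, 0]
  After 'push 4': [4, 0, 4]
  After 'div': [4, 0]
  After 'push -9': [4, 0, -9]
Program B final stack: [4, 0, -9]
Same: no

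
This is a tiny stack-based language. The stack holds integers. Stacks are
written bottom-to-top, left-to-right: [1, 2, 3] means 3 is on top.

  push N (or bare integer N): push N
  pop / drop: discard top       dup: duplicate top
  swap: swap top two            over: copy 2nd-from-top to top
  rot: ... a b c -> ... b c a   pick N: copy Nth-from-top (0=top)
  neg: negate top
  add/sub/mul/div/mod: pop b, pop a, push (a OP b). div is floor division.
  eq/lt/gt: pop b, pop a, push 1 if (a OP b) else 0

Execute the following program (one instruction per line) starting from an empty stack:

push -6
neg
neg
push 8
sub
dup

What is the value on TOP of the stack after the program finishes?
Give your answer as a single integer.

After 'push -6': [-6]
After 'neg': [6]
After 'neg': [-6]
After 'push 8': [-6, 8]
After 'sub': [-14]
After 'dup': [-14, -14]

Answer: -14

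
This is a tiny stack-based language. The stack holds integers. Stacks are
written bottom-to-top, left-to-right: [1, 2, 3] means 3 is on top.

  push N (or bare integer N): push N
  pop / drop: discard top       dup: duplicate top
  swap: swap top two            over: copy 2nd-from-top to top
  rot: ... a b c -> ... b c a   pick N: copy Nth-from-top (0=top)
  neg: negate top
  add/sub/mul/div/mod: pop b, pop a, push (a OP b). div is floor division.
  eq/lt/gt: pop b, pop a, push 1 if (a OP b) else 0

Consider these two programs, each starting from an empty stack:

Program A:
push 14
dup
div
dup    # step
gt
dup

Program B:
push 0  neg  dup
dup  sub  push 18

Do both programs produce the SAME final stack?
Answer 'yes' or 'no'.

Program A trace:
  After 'push 14': [14]
  After 'dup': [14, 14]
  After 'div': [1]
  After 'dup': [1, 1]
  After 'gt': [0]
  After 'dup': [0, 0]
Program A final stack: [0, 0]

Program B trace:
  After 'push 0': [0]
  After 'neg': [0]
  After 'dup': [0, 0]
  After 'dup': [0, 0, 0]
  After 'sub': [0, 0]
  After 'push 18': [0, 0, 18]
Program B final stack: [0, 0, 18]
Same: no

Answer: no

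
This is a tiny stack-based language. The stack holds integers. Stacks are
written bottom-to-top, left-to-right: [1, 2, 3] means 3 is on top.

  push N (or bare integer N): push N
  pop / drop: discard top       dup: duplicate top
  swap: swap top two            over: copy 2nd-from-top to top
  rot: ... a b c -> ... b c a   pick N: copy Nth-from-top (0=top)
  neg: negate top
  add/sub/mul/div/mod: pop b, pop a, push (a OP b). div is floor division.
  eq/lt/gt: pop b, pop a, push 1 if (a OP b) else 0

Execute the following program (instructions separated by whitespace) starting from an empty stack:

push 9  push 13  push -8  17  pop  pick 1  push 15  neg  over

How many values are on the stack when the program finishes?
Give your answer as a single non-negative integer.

Answer: 6

Derivation:
After 'push 9': stack = [9] (depth 1)
After 'push 13': stack = [9, 13] (depth 2)
After 'push -8': stack = [9, 13, -8] (depth 3)
After 'push 17': stack = [9, 13, -8, 17] (depth 4)
After 'pop': stack = [9, 13, -8] (depth 3)
After 'pick 1': stack = [9, 13, -8, 13] (depth 4)
After 'push 15': stack = [9, 13, -8, 13, 15] (depth 5)
After 'neg': stack = [9, 13, -8, 13, -15] (depth 5)
After 'over': stack = [9, 13, -8, 13, -15, 13] (depth 6)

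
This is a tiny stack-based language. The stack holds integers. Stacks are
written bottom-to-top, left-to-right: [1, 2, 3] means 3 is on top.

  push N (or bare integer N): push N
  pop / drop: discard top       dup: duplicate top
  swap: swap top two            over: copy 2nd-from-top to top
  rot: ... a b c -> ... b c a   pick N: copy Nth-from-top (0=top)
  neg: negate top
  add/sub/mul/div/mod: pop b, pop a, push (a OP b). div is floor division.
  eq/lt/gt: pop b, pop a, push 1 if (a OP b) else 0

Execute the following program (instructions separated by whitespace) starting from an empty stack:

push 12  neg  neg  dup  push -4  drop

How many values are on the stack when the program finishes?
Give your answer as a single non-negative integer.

After 'push 12': stack = [12] (depth 1)
After 'neg': stack = [-12] (depth 1)
After 'neg': stack = [12] (depth 1)
After 'dup': stack = [12, 12] (depth 2)
After 'push -4': stack = [12, 12, -4] (depth 3)
After 'drop': stack = [12, 12] (depth 2)

Answer: 2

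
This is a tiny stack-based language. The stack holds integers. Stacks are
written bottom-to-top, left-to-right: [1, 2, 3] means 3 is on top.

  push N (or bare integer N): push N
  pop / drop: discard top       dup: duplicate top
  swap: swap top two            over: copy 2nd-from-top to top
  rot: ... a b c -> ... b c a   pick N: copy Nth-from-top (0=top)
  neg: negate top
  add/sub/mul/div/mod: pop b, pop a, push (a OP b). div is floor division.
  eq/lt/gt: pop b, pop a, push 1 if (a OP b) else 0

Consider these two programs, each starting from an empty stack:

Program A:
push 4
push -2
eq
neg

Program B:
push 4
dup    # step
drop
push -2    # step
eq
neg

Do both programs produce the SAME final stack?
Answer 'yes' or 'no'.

Program A trace:
  After 'push 4': [4]
  After 'push -2': [4, -2]
  After 'eq': [0]
  After 'neg': [0]
Program A final stack: [0]

Program B trace:
  After 'push 4': [4]
  After 'dup': [4, 4]
  After 'drop': [4]
  After 'push -2': [4, -2]
  After 'eq': [0]
  After 'neg': [0]
Program B final stack: [0]
Same: yes

Answer: yes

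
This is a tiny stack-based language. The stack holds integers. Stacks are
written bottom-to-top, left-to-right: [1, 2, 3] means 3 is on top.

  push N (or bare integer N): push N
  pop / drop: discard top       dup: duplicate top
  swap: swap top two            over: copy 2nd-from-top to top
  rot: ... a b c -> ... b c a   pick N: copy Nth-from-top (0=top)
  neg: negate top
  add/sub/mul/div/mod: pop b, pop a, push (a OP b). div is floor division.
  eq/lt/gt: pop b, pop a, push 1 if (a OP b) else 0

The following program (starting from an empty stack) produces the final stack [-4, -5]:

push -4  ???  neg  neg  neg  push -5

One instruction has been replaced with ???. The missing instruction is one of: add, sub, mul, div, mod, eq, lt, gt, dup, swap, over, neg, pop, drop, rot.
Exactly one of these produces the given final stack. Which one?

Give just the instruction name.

Answer: neg

Derivation:
Stack before ???: [-4]
Stack after ???:  [4]
The instruction that transforms [-4] -> [4] is: neg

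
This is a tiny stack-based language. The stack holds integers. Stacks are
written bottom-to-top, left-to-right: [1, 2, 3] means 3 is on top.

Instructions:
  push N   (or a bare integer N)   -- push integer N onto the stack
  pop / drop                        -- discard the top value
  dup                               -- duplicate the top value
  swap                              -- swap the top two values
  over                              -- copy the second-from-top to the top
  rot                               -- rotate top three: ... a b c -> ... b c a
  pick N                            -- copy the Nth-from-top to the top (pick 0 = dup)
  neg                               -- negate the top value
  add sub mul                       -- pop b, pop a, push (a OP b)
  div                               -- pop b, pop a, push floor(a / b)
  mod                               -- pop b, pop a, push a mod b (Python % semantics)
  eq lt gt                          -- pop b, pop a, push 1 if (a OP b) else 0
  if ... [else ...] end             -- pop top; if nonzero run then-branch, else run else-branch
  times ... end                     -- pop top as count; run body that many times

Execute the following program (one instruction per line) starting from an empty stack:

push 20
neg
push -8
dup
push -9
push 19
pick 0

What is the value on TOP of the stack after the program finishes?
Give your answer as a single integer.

After 'push 20': [20]
After 'neg': [-20]
After 'push -8': [-20, -8]
After 'dup': [-20, -8, -8]
After 'push -9': [-20, -8, -8, -9]
After 'push 19': [-20, -8, -8, -9, 19]
After 'pick 0': [-20, -8, -8, -9, 19, 19]

Answer: 19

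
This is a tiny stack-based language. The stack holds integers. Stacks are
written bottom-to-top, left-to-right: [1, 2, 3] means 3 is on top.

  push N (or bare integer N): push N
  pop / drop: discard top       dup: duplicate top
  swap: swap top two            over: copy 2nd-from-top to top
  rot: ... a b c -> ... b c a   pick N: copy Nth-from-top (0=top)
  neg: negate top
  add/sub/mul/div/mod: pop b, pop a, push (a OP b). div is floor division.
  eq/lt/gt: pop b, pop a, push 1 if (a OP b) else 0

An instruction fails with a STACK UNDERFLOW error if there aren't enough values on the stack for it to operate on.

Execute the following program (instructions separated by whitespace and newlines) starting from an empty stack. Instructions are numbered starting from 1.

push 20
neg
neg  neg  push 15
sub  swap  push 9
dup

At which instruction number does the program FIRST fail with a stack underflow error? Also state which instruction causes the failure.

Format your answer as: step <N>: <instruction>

Step 1 ('push 20'): stack = [20], depth = 1
Step 2 ('neg'): stack = [-20], depth = 1
Step 3 ('neg'): stack = [20], depth = 1
Step 4 ('neg'): stack = [-20], depth = 1
Step 5 ('push 15'): stack = [-20, 15], depth = 2
Step 6 ('sub'): stack = [-35], depth = 1
Step 7 ('swap'): needs 2 value(s) but depth is 1 — STACK UNDERFLOW

Answer: step 7: swap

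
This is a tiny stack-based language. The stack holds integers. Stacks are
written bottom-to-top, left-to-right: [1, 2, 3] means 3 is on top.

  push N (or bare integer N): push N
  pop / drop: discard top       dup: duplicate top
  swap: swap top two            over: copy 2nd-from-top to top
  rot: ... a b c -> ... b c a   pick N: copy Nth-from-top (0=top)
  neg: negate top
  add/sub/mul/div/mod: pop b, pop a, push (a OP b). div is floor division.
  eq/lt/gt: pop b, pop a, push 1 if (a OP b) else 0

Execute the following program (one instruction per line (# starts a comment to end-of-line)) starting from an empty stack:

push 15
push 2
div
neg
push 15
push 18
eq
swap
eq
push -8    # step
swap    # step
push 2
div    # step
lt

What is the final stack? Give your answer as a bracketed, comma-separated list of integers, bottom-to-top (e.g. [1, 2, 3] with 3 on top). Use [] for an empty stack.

After 'push 15': [15]
After 'push 2': [15, 2]
After 'div': [7]
After 'neg': [-7]
After 'push 15': [-7, 15]
After 'push 18': [-7, 15, 18]
After 'eq': [-7, 0]
After 'swap': [0, -7]
After 'eq': [0]
After 'push -8': [0, -8]
After 'swap': [-8, 0]
After 'push 2': [-8, 0, 2]
After 'div': [-8, 0]
After 'lt': [1]

Answer: [1]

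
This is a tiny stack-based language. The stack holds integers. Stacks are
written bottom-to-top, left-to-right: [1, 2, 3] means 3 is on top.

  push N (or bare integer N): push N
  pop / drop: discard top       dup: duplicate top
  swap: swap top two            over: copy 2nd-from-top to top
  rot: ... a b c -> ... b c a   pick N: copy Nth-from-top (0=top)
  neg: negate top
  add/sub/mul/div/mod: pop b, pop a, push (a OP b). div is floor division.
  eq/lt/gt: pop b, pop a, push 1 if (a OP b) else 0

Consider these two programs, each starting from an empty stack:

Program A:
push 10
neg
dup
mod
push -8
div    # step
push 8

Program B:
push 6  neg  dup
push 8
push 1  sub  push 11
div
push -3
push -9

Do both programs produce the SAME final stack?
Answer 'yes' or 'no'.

Program A trace:
  After 'push 10': [10]
  After 'neg': [-10]
  After 'dup': [-10, -10]
  After 'mod': [0]
  After 'push -8': [0, -8]
  After 'div': [0]
  After 'push 8': [0, 8]
Program A final stack: [0, 8]

Program B trace:
  After 'push 6': [6]
  After 'neg': [-6]
  After 'dup': [-6, -6]
  After 'push 8': [-6, -6, 8]
  After 'push 1': [-6, -6, 8, 1]
  After 'sub': [-6, -6, 7]
  After 'push 11': [-6, -6, 7, 11]
  After 'div': [-6, -6, 0]
  After 'push -3': [-6, -6, 0, -3]
  After 'push -9': [-6, -6, 0, -3, -9]
Program B final stack: [-6, -6, 0, -3, -9]
Same: no

Answer: no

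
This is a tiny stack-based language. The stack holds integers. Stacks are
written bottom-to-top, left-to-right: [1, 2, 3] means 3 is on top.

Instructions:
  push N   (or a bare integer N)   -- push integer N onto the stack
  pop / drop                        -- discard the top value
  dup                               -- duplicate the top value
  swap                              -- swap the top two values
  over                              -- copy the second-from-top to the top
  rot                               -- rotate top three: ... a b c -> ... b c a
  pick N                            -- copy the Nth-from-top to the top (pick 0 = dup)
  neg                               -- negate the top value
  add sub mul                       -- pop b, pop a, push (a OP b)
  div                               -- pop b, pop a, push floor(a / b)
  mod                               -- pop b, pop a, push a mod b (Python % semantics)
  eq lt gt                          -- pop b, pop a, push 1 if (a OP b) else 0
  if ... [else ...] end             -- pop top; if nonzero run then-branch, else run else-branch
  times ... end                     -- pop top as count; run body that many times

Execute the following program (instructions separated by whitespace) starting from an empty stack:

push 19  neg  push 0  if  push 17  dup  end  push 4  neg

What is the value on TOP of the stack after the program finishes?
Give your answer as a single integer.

Answer: -4

Derivation:
After 'push 19': [19]
After 'neg': [-19]
After 'push 0': [-19, 0]
After 'if': [-19]
After 'push 4': [-19, 4]
After 'neg': [-19, -4]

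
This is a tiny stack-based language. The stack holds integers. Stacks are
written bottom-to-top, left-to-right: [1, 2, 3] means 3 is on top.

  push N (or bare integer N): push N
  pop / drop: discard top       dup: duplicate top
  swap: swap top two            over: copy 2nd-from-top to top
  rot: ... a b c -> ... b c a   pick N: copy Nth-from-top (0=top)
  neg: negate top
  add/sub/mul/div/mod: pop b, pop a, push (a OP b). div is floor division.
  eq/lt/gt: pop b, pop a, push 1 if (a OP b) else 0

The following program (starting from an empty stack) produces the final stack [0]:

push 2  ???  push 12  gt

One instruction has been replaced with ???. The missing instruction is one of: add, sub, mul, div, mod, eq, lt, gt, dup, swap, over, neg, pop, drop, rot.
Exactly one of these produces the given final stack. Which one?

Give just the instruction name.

Stack before ???: [2]
Stack after ???:  [-2]
The instruction that transforms [2] -> [-2] is: neg

Answer: neg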